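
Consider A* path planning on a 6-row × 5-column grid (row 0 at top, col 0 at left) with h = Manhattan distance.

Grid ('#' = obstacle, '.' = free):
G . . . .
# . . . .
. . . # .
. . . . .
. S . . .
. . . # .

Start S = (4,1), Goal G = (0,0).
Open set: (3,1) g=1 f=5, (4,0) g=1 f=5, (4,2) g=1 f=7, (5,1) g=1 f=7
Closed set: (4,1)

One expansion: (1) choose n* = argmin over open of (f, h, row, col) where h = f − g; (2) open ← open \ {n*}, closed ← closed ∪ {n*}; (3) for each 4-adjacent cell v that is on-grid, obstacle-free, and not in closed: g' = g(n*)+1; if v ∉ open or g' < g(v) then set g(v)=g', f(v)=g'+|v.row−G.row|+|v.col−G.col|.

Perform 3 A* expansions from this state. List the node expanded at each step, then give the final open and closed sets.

step 1: expand (3,1) (f=5, h=4) → closed; open now [(2,1) g=2 f=5, (3,0) g=2 f=5, (3,2) g=2 f=7, (4,0) g=1 f=5, (4,2) g=1 f=7, (5,1) g=1 f=7]
step 2: expand (2,1) (f=5, h=3) → closed; open now [(1,1) g=3 f=5, (2,0) g=3 f=5, (2,2) g=3 f=7, (3,0) g=2 f=5, (3,2) g=2 f=7, (4,0) g=1 f=5, (4,2) g=1 f=7, (5,1) g=1 f=7]
step 3: expand (1,1) (f=5, h=2) → closed; open now [(0,1) g=4 f=5, (1,2) g=4 f=7, (2,0) g=3 f=5, (2,2) g=3 f=7, (3,0) g=2 f=5, (3,2) g=2 f=7, (4,0) g=1 f=5, (4,2) g=1 f=7, (5,1) g=1 f=7]

order=[(3,1) → (2,1) → (1,1)]; open=[(0,1) g=4 f=5, (1,2) g=4 f=7, (2,0) g=3 f=5, (2,2) g=3 f=7, (3,0) g=2 f=5, (3,2) g=2 f=7, (4,0) g=1 f=5, (4,2) g=1 f=7, (5,1) g=1 f=7]; closed=[(1,1), (2,1), (3,1), (4,1)]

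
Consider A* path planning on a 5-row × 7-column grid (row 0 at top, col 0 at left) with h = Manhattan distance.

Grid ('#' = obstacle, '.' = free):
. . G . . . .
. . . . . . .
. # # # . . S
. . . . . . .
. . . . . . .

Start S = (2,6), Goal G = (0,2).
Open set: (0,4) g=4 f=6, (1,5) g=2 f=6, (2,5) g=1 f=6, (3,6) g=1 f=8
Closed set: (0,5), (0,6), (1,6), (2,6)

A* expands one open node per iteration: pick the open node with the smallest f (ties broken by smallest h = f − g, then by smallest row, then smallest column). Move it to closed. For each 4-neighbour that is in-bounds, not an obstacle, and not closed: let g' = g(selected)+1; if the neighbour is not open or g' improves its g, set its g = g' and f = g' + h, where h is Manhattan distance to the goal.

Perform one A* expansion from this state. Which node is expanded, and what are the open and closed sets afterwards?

step 1: expand (0,4) (f=6, h=2) → closed; open now [(0,3) g=5 f=6, (1,4) g=5 f=8, (1,5) g=2 f=6, (2,5) g=1 f=6, (3,6) g=1 f=8]

expanded=(0,4); open=[(0,3) g=5 f=6, (1,4) g=5 f=8, (1,5) g=2 f=6, (2,5) g=1 f=6, (3,6) g=1 f=8]; closed=[(0,4), (0,5), (0,6), (1,6), (2,6)]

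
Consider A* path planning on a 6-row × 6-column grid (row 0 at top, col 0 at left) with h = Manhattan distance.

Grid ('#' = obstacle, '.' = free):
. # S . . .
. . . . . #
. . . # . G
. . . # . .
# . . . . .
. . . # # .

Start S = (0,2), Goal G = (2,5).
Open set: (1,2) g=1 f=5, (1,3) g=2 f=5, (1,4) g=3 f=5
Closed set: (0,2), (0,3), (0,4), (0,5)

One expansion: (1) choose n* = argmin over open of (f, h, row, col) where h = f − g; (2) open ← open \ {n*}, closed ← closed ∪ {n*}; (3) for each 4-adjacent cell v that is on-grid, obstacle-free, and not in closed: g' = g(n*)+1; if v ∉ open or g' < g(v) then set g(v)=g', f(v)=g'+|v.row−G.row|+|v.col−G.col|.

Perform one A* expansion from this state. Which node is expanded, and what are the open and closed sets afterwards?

expanded=(1,4); open=[(1,2) g=1 f=5, (1,3) g=2 f=5, (2,4) g=4 f=5]; closed=[(0,2), (0,3), (0,4), (0,5), (1,4)]

step 1: expand (1,4) (f=5, h=2) → closed; open now [(1,2) g=1 f=5, (1,3) g=2 f=5, (2,4) g=4 f=5]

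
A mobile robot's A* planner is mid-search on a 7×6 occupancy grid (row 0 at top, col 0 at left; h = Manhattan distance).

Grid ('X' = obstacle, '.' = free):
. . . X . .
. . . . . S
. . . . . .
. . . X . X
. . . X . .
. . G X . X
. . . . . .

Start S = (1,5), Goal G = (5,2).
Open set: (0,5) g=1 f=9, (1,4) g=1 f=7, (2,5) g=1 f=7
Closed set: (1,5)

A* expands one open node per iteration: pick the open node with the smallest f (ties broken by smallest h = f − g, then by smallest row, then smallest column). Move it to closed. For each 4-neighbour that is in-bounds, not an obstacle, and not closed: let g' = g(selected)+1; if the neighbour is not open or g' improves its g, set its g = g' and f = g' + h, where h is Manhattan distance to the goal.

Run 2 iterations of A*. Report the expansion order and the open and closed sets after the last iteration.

order=[(1,4) → (1,3)]; open=[(0,4) g=2 f=9, (0,5) g=1 f=9, (1,2) g=3 f=7, (2,3) g=3 f=7, (2,4) g=2 f=7, (2,5) g=1 f=7]; closed=[(1,3), (1,4), (1,5)]

step 1: expand (1,4) (f=7, h=6) → closed; open now [(0,4) g=2 f=9, (0,5) g=1 f=9, (1,3) g=2 f=7, (2,4) g=2 f=7, (2,5) g=1 f=7]
step 2: expand (1,3) (f=7, h=5) → closed; open now [(0,4) g=2 f=9, (0,5) g=1 f=9, (1,2) g=3 f=7, (2,3) g=3 f=7, (2,4) g=2 f=7, (2,5) g=1 f=7]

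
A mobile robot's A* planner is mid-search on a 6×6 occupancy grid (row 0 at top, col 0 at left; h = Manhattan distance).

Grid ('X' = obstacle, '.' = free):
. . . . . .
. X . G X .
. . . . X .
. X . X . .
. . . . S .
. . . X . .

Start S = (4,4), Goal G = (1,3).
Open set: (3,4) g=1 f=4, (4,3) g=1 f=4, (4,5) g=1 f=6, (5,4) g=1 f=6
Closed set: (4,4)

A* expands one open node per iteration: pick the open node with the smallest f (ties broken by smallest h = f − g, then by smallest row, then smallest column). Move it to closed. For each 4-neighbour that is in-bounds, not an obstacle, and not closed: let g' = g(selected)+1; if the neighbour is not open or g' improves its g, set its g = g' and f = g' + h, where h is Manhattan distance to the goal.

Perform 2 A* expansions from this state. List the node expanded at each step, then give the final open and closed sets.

order=[(3,4) → (4,3)]; open=[(3,5) g=2 f=6, (4,2) g=2 f=6, (4,5) g=1 f=6, (5,4) g=1 f=6]; closed=[(3,4), (4,3), (4,4)]

step 1: expand (3,4) (f=4, h=3) → closed; open now [(3,5) g=2 f=6, (4,3) g=1 f=4, (4,5) g=1 f=6, (5,4) g=1 f=6]
step 2: expand (4,3) (f=4, h=3) → closed; open now [(3,5) g=2 f=6, (4,2) g=2 f=6, (4,5) g=1 f=6, (5,4) g=1 f=6]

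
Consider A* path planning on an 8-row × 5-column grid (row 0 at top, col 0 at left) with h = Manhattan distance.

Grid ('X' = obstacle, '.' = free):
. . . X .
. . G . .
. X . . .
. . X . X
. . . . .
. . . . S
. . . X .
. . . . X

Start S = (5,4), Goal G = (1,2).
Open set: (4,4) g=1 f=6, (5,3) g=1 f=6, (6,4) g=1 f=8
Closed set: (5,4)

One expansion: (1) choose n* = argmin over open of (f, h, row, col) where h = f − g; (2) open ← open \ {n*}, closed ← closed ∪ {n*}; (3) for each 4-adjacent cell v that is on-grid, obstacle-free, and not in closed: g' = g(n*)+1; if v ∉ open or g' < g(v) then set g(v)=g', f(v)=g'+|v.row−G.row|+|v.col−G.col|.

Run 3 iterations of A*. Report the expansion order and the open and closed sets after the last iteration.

order=[(4,4) → (4,3) → (3,3)]; open=[(2,3) g=4 f=6, (4,2) g=3 f=6, (5,3) g=1 f=6, (6,4) g=1 f=8]; closed=[(3,3), (4,3), (4,4), (5,4)]

step 1: expand (4,4) (f=6, h=5) → closed; open now [(4,3) g=2 f=6, (5,3) g=1 f=6, (6,4) g=1 f=8]
step 2: expand (4,3) (f=6, h=4) → closed; open now [(3,3) g=3 f=6, (4,2) g=3 f=6, (5,3) g=1 f=6, (6,4) g=1 f=8]
step 3: expand (3,3) (f=6, h=3) → closed; open now [(2,3) g=4 f=6, (4,2) g=3 f=6, (5,3) g=1 f=6, (6,4) g=1 f=8]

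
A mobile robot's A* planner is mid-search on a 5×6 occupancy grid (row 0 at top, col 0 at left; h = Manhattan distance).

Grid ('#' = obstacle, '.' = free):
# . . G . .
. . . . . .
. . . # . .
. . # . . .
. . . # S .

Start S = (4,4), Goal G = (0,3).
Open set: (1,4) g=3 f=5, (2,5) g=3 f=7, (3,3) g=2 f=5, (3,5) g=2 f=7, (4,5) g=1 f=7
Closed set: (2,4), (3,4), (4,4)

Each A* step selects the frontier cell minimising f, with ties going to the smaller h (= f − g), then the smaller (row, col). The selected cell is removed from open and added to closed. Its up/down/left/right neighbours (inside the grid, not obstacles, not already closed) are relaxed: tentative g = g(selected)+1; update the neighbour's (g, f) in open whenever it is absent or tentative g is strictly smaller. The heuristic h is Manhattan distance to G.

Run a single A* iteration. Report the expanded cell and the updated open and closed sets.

expanded=(1,4); open=[(0,4) g=4 f=5, (1,3) g=4 f=5, (1,5) g=4 f=7, (2,5) g=3 f=7, (3,3) g=2 f=5, (3,5) g=2 f=7, (4,5) g=1 f=7]; closed=[(1,4), (2,4), (3,4), (4,4)]

step 1: expand (1,4) (f=5, h=2) → closed; open now [(0,4) g=4 f=5, (1,3) g=4 f=5, (1,5) g=4 f=7, (2,5) g=3 f=7, (3,3) g=2 f=5, (3,5) g=2 f=7, (4,5) g=1 f=7]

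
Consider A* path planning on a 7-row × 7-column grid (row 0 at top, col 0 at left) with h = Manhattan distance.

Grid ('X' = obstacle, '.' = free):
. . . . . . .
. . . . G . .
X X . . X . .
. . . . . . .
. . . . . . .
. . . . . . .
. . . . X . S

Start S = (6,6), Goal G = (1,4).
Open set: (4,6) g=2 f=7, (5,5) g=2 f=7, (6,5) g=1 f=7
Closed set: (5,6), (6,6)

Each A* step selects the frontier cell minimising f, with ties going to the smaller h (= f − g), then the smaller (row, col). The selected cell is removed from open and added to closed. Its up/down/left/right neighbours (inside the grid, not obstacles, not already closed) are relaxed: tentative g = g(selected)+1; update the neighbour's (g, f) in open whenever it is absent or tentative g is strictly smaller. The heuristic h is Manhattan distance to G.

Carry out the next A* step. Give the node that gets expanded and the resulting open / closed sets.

step 1: expand (4,6) (f=7, h=5) → closed; open now [(3,6) g=3 f=7, (4,5) g=3 f=7, (5,5) g=2 f=7, (6,5) g=1 f=7]

expanded=(4,6); open=[(3,6) g=3 f=7, (4,5) g=3 f=7, (5,5) g=2 f=7, (6,5) g=1 f=7]; closed=[(4,6), (5,6), (6,6)]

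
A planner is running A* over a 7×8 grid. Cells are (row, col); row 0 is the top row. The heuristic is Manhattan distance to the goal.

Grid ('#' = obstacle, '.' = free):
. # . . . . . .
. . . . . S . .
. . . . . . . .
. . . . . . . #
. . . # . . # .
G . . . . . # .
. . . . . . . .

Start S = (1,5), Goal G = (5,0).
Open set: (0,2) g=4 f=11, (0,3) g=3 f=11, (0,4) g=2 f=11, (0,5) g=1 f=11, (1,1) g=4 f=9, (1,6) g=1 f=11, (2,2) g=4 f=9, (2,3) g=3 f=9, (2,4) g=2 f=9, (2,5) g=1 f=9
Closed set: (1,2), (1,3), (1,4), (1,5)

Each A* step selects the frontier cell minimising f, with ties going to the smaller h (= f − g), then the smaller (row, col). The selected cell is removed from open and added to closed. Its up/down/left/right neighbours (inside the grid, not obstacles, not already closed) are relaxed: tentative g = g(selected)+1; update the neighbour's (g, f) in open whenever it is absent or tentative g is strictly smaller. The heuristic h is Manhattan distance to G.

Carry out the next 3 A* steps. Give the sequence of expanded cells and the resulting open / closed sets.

order=[(1,1) → (1,0) → (2,0)]; open=[(0,0) g=6 f=11, (0,2) g=4 f=11, (0,3) g=3 f=11, (0,4) g=2 f=11, (0,5) g=1 f=11, (1,6) g=1 f=11, (2,1) g=5 f=9, (2,2) g=4 f=9, (2,3) g=3 f=9, (2,4) g=2 f=9, (2,5) g=1 f=9, (3,0) g=7 f=9]; closed=[(1,0), (1,1), (1,2), (1,3), (1,4), (1,5), (2,0)]

step 1: expand (1,1) (f=9, h=5) → closed; open now [(0,2) g=4 f=11, (0,3) g=3 f=11, (0,4) g=2 f=11, (0,5) g=1 f=11, (1,0) g=5 f=9, (1,6) g=1 f=11, (2,1) g=5 f=9, (2,2) g=4 f=9, (2,3) g=3 f=9, (2,4) g=2 f=9, (2,5) g=1 f=9]
step 2: expand (1,0) (f=9, h=4) → closed; open now [(0,0) g=6 f=11, (0,2) g=4 f=11, (0,3) g=3 f=11, (0,4) g=2 f=11, (0,5) g=1 f=11, (1,6) g=1 f=11, (2,0) g=6 f=9, (2,1) g=5 f=9, (2,2) g=4 f=9, (2,3) g=3 f=9, (2,4) g=2 f=9, (2,5) g=1 f=9]
step 3: expand (2,0) (f=9, h=3) → closed; open now [(0,0) g=6 f=11, (0,2) g=4 f=11, (0,3) g=3 f=11, (0,4) g=2 f=11, (0,5) g=1 f=11, (1,6) g=1 f=11, (2,1) g=5 f=9, (2,2) g=4 f=9, (2,3) g=3 f=9, (2,4) g=2 f=9, (2,5) g=1 f=9, (3,0) g=7 f=9]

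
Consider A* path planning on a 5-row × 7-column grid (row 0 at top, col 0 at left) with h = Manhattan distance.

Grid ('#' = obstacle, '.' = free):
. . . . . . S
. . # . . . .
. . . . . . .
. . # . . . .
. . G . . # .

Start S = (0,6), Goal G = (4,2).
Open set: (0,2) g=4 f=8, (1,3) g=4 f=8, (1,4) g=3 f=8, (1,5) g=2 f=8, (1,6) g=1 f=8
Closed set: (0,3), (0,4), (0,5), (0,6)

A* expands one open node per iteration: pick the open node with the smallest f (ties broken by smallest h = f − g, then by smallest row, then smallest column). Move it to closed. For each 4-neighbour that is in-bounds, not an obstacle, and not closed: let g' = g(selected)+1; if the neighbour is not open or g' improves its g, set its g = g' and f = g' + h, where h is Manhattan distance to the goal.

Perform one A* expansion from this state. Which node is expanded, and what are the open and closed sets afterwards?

step 1: expand (0,2) (f=8, h=4) → closed; open now [(0,1) g=5 f=10, (1,3) g=4 f=8, (1,4) g=3 f=8, (1,5) g=2 f=8, (1,6) g=1 f=8]

expanded=(0,2); open=[(0,1) g=5 f=10, (1,3) g=4 f=8, (1,4) g=3 f=8, (1,5) g=2 f=8, (1,6) g=1 f=8]; closed=[(0,2), (0,3), (0,4), (0,5), (0,6)]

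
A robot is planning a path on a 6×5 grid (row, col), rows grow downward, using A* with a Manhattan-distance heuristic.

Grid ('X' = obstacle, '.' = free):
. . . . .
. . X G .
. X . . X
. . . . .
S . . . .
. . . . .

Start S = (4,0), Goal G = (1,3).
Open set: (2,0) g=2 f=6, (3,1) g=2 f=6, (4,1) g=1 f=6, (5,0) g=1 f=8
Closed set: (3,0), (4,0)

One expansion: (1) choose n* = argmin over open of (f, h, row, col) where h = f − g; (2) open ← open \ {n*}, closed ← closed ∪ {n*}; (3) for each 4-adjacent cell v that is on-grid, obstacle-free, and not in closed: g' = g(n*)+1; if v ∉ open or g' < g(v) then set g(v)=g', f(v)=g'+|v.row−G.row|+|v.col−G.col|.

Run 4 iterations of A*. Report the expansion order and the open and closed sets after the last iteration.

order=[(2,0) → (1,0) → (1,1) → (3,1)]; open=[(0,0) g=4 f=8, (0,1) g=5 f=8, (3,2) g=3 f=6, (4,1) g=1 f=6, (5,0) g=1 f=8]; closed=[(1,0), (1,1), (2,0), (3,0), (3,1), (4,0)]

step 1: expand (2,0) (f=6, h=4) → closed; open now [(1,0) g=3 f=6, (3,1) g=2 f=6, (4,1) g=1 f=6, (5,0) g=1 f=8]
step 2: expand (1,0) (f=6, h=3) → closed; open now [(0,0) g=4 f=8, (1,1) g=4 f=6, (3,1) g=2 f=6, (4,1) g=1 f=6, (5,0) g=1 f=8]
step 3: expand (1,1) (f=6, h=2) → closed; open now [(0,0) g=4 f=8, (0,1) g=5 f=8, (3,1) g=2 f=6, (4,1) g=1 f=6, (5,0) g=1 f=8]
step 4: expand (3,1) (f=6, h=4) → closed; open now [(0,0) g=4 f=8, (0,1) g=5 f=8, (3,2) g=3 f=6, (4,1) g=1 f=6, (5,0) g=1 f=8]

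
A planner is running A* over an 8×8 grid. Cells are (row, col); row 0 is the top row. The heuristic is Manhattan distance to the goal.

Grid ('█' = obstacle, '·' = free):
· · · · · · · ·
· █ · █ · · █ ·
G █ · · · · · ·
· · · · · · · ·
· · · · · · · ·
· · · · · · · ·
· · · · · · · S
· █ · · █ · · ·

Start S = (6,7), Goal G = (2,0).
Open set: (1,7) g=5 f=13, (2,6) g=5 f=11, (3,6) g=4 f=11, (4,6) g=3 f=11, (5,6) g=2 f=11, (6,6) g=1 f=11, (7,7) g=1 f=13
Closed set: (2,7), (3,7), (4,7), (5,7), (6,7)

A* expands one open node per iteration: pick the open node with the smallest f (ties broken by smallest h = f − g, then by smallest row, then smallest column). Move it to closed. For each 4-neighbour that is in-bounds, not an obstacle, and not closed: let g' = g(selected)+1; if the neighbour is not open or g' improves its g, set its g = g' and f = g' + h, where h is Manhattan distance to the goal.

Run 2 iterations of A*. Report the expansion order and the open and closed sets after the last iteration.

step 1: expand (2,6) (f=11, h=6) → closed; open now [(1,7) g=5 f=13, (2,5) g=6 f=11, (3,6) g=4 f=11, (4,6) g=3 f=11, (5,6) g=2 f=11, (6,6) g=1 f=11, (7,7) g=1 f=13]
step 2: expand (2,5) (f=11, h=5) → closed; open now [(1,5) g=7 f=13, (1,7) g=5 f=13, (2,4) g=7 f=11, (3,5) g=7 f=13, (3,6) g=4 f=11, (4,6) g=3 f=11, (5,6) g=2 f=11, (6,6) g=1 f=11, (7,7) g=1 f=13]

order=[(2,6) → (2,5)]; open=[(1,5) g=7 f=13, (1,7) g=5 f=13, (2,4) g=7 f=11, (3,5) g=7 f=13, (3,6) g=4 f=11, (4,6) g=3 f=11, (5,6) g=2 f=11, (6,6) g=1 f=11, (7,7) g=1 f=13]; closed=[(2,5), (2,6), (2,7), (3,7), (4,7), (5,7), (6,7)]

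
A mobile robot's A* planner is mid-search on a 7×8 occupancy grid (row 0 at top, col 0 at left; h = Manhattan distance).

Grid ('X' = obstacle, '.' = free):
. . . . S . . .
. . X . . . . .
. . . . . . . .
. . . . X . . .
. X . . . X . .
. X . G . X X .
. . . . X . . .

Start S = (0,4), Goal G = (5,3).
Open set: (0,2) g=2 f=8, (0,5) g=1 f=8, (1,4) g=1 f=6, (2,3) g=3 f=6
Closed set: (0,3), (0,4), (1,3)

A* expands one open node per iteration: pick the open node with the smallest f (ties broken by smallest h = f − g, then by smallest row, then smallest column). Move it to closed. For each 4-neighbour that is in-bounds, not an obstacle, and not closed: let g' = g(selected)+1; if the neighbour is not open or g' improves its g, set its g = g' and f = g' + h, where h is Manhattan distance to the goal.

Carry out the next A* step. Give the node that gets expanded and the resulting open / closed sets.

expanded=(2,3); open=[(0,2) g=2 f=8, (0,5) g=1 f=8, (1,4) g=1 f=6, (2,2) g=4 f=8, (2,4) g=4 f=8, (3,3) g=4 f=6]; closed=[(0,3), (0,4), (1,3), (2,3)]

step 1: expand (2,3) (f=6, h=3) → closed; open now [(0,2) g=2 f=8, (0,5) g=1 f=8, (1,4) g=1 f=6, (2,2) g=4 f=8, (2,4) g=4 f=8, (3,3) g=4 f=6]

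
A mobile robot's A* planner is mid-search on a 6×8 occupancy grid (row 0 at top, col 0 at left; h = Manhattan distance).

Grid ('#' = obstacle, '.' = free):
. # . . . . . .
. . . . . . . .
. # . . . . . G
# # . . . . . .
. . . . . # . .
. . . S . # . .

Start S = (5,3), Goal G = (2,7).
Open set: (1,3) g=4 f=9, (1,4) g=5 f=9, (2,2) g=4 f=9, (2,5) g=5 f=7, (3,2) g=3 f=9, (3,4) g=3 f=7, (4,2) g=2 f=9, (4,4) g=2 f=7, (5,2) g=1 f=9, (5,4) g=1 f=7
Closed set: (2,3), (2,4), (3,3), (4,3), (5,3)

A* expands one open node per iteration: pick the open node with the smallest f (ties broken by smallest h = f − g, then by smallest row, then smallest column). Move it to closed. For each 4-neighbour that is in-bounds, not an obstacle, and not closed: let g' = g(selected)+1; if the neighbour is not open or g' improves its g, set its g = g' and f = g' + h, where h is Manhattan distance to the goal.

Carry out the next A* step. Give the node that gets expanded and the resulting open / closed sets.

expanded=(2,5); open=[(1,3) g=4 f=9, (1,4) g=5 f=9, (1,5) g=6 f=9, (2,2) g=4 f=9, (2,6) g=6 f=7, (3,2) g=3 f=9, (3,4) g=3 f=7, (3,5) g=6 f=9, (4,2) g=2 f=9, (4,4) g=2 f=7, (5,2) g=1 f=9, (5,4) g=1 f=7]; closed=[(2,3), (2,4), (2,5), (3,3), (4,3), (5,3)]

step 1: expand (2,5) (f=7, h=2) → closed; open now [(1,3) g=4 f=9, (1,4) g=5 f=9, (1,5) g=6 f=9, (2,2) g=4 f=9, (2,6) g=6 f=7, (3,2) g=3 f=9, (3,4) g=3 f=7, (3,5) g=6 f=9, (4,2) g=2 f=9, (4,4) g=2 f=7, (5,2) g=1 f=9, (5,4) g=1 f=7]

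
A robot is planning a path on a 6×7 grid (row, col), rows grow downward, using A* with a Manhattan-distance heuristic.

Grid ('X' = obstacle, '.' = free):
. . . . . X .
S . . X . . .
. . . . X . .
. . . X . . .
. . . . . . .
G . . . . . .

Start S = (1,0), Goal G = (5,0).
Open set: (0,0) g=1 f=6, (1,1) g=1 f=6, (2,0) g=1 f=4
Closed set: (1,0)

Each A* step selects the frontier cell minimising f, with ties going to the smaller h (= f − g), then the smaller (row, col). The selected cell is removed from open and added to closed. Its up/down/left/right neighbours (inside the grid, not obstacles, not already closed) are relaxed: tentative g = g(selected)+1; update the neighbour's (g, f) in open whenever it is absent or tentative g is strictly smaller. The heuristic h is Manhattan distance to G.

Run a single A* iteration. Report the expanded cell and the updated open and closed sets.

expanded=(2,0); open=[(0,0) g=1 f=6, (1,1) g=1 f=6, (2,1) g=2 f=6, (3,0) g=2 f=4]; closed=[(1,0), (2,0)]

step 1: expand (2,0) (f=4, h=3) → closed; open now [(0,0) g=1 f=6, (1,1) g=1 f=6, (2,1) g=2 f=6, (3,0) g=2 f=4]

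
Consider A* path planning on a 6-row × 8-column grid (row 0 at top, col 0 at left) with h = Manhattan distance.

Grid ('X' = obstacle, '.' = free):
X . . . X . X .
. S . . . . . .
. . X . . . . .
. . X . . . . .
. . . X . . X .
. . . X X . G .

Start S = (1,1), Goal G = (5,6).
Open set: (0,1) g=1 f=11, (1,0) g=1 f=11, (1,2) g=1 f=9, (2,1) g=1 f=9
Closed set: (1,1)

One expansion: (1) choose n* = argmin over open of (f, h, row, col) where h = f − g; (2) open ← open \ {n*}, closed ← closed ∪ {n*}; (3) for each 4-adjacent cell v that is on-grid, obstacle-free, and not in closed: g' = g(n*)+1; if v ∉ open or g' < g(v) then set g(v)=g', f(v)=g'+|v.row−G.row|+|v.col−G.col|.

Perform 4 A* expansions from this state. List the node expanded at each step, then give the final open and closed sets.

step 1: expand (1,2) (f=9, h=8) → closed; open now [(0,1) g=1 f=11, (0,2) g=2 f=11, (1,0) g=1 f=11, (1,3) g=2 f=9, (2,1) g=1 f=9]
step 2: expand (1,3) (f=9, h=7) → closed; open now [(0,1) g=1 f=11, (0,2) g=2 f=11, (0,3) g=3 f=11, (1,0) g=1 f=11, (1,4) g=3 f=9, (2,1) g=1 f=9, (2,3) g=3 f=9]
step 3: expand (1,4) (f=9, h=6) → closed; open now [(0,1) g=1 f=11, (0,2) g=2 f=11, (0,3) g=3 f=11, (1,0) g=1 f=11, (1,5) g=4 f=9, (2,1) g=1 f=9, (2,3) g=3 f=9, (2,4) g=4 f=9]
step 4: expand (1,5) (f=9, h=5) → closed; open now [(0,1) g=1 f=11, (0,2) g=2 f=11, (0,3) g=3 f=11, (0,5) g=5 f=11, (1,0) g=1 f=11, (1,6) g=5 f=9, (2,1) g=1 f=9, (2,3) g=3 f=9, (2,4) g=4 f=9, (2,5) g=5 f=9]

order=[(1,2) → (1,3) → (1,4) → (1,5)]; open=[(0,1) g=1 f=11, (0,2) g=2 f=11, (0,3) g=3 f=11, (0,5) g=5 f=11, (1,0) g=1 f=11, (1,6) g=5 f=9, (2,1) g=1 f=9, (2,3) g=3 f=9, (2,4) g=4 f=9, (2,5) g=5 f=9]; closed=[(1,1), (1,2), (1,3), (1,4), (1,5)]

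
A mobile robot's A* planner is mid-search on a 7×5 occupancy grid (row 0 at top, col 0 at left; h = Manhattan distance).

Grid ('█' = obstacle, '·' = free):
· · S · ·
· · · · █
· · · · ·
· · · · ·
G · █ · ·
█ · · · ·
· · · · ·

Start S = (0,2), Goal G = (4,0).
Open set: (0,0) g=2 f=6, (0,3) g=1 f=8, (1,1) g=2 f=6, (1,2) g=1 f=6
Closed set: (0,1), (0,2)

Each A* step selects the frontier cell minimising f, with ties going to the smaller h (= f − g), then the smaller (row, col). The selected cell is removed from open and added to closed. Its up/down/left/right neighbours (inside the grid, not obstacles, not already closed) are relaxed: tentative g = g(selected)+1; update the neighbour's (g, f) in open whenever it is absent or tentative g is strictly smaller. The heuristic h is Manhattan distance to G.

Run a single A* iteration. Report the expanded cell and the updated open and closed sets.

expanded=(0,0); open=[(0,3) g=1 f=8, (1,0) g=3 f=6, (1,1) g=2 f=6, (1,2) g=1 f=6]; closed=[(0,0), (0,1), (0,2)]

step 1: expand (0,0) (f=6, h=4) → closed; open now [(0,3) g=1 f=8, (1,0) g=3 f=6, (1,1) g=2 f=6, (1,2) g=1 f=6]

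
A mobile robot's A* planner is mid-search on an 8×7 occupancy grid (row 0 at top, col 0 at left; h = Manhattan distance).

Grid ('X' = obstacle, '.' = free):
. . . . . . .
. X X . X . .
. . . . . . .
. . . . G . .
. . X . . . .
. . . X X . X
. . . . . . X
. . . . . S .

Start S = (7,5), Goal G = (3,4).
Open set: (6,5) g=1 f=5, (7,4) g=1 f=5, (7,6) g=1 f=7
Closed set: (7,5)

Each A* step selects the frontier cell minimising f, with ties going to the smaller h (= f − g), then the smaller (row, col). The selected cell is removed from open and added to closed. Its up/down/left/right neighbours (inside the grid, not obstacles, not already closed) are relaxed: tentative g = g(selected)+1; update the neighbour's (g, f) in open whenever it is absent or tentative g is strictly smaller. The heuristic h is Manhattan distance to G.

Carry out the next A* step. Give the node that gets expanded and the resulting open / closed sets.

expanded=(6,5); open=[(5,5) g=2 f=5, (6,4) g=2 f=5, (7,4) g=1 f=5, (7,6) g=1 f=7]; closed=[(6,5), (7,5)]

step 1: expand (6,5) (f=5, h=4) → closed; open now [(5,5) g=2 f=5, (6,4) g=2 f=5, (7,4) g=1 f=5, (7,6) g=1 f=7]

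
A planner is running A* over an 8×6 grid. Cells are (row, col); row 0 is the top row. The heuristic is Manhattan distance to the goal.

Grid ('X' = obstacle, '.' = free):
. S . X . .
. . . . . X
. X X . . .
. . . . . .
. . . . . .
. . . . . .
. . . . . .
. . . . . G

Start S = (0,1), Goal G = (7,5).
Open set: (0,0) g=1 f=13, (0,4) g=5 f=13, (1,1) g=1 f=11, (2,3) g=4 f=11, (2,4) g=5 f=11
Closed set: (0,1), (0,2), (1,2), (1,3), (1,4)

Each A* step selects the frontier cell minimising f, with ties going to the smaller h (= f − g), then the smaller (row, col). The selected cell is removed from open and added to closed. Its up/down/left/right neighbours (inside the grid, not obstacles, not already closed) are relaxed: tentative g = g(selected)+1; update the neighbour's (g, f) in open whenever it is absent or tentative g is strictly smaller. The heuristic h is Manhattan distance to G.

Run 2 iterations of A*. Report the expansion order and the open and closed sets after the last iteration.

step 1: expand (2,4) (f=11, h=6) → closed; open now [(0,0) g=1 f=13, (0,4) g=5 f=13, (1,1) g=1 f=11, (2,3) g=4 f=11, (2,5) g=6 f=11, (3,4) g=6 f=11]
step 2: expand (2,5) (f=11, h=5) → closed; open now [(0,0) g=1 f=13, (0,4) g=5 f=13, (1,1) g=1 f=11, (2,3) g=4 f=11, (3,4) g=6 f=11, (3,5) g=7 f=11]

order=[(2,4) → (2,5)]; open=[(0,0) g=1 f=13, (0,4) g=5 f=13, (1,1) g=1 f=11, (2,3) g=4 f=11, (3,4) g=6 f=11, (3,5) g=7 f=11]; closed=[(0,1), (0,2), (1,2), (1,3), (1,4), (2,4), (2,5)]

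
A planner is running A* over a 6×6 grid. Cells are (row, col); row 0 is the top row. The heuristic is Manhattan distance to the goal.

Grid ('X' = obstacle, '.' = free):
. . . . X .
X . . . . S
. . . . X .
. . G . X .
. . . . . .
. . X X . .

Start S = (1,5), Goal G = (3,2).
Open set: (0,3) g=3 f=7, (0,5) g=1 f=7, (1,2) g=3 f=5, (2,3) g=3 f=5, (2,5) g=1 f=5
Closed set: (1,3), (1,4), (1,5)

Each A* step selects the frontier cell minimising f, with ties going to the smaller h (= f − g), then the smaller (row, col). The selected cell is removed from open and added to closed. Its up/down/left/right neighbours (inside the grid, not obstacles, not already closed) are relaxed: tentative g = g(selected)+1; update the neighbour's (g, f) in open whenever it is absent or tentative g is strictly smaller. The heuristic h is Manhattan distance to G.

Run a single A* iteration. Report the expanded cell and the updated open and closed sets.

expanded=(1,2); open=[(0,2) g=4 f=7, (0,3) g=3 f=7, (0,5) g=1 f=7, (1,1) g=4 f=7, (2,2) g=4 f=5, (2,3) g=3 f=5, (2,5) g=1 f=5]; closed=[(1,2), (1,3), (1,4), (1,5)]

step 1: expand (1,2) (f=5, h=2) → closed; open now [(0,2) g=4 f=7, (0,3) g=3 f=7, (0,5) g=1 f=7, (1,1) g=4 f=7, (2,2) g=4 f=5, (2,3) g=3 f=5, (2,5) g=1 f=5]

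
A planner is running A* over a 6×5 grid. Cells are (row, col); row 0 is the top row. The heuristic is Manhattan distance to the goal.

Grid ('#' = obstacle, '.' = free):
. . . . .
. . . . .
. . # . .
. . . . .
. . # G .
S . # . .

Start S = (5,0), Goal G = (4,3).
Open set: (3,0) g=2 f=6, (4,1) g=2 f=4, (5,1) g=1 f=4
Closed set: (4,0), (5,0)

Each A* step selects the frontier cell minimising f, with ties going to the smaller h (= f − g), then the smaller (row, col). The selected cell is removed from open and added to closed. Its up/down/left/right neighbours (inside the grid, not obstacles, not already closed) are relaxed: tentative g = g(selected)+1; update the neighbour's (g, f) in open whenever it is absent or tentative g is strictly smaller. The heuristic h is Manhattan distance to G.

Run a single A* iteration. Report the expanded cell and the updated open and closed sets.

expanded=(4,1); open=[(3,0) g=2 f=6, (3,1) g=3 f=6, (5,1) g=1 f=4]; closed=[(4,0), (4,1), (5,0)]

step 1: expand (4,1) (f=4, h=2) → closed; open now [(3,0) g=2 f=6, (3,1) g=3 f=6, (5,1) g=1 f=4]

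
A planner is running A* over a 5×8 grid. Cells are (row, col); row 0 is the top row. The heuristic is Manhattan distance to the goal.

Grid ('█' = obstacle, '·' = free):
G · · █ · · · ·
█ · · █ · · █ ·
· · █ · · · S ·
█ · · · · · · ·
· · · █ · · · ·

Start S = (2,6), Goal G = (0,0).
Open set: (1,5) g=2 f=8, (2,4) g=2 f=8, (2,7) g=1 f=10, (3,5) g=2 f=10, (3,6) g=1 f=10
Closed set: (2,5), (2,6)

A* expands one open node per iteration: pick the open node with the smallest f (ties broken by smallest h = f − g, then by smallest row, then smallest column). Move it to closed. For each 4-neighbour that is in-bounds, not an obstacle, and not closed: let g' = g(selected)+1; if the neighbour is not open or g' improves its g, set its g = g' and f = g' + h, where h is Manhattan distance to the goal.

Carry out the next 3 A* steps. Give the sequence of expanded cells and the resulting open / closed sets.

step 1: expand (1,5) (f=8, h=6) → closed; open now [(0,5) g=3 f=8, (1,4) g=3 f=8, (2,4) g=2 f=8, (2,7) g=1 f=10, (3,5) g=2 f=10, (3,6) g=1 f=10]
step 2: expand (0,5) (f=8, h=5) → closed; open now [(0,4) g=4 f=8, (0,6) g=4 f=10, (1,4) g=3 f=8, (2,4) g=2 f=8, (2,7) g=1 f=10, (3,5) g=2 f=10, (3,6) g=1 f=10]
step 3: expand (0,4) (f=8, h=4) → closed; open now [(0,6) g=4 f=10, (1,4) g=3 f=8, (2,4) g=2 f=8, (2,7) g=1 f=10, (3,5) g=2 f=10, (3,6) g=1 f=10]

order=[(1,5) → (0,5) → (0,4)]; open=[(0,6) g=4 f=10, (1,4) g=3 f=8, (2,4) g=2 f=8, (2,7) g=1 f=10, (3,5) g=2 f=10, (3,6) g=1 f=10]; closed=[(0,4), (0,5), (1,5), (2,5), (2,6)]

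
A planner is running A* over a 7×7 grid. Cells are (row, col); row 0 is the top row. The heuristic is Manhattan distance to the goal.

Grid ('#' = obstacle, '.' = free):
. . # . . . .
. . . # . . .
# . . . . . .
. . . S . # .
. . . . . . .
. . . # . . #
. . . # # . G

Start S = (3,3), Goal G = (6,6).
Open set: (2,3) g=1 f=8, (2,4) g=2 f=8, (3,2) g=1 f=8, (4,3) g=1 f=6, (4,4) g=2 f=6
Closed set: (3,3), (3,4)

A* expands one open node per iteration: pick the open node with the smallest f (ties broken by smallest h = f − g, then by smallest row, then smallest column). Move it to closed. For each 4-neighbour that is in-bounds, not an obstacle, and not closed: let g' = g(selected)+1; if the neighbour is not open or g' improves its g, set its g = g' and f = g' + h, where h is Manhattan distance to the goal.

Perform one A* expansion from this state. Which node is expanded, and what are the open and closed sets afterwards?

step 1: expand (4,4) (f=6, h=4) → closed; open now [(2,3) g=1 f=8, (2,4) g=2 f=8, (3,2) g=1 f=8, (4,3) g=1 f=6, (4,5) g=3 f=6, (5,4) g=3 f=6]

expanded=(4,4); open=[(2,3) g=1 f=8, (2,4) g=2 f=8, (3,2) g=1 f=8, (4,3) g=1 f=6, (4,5) g=3 f=6, (5,4) g=3 f=6]; closed=[(3,3), (3,4), (4,4)]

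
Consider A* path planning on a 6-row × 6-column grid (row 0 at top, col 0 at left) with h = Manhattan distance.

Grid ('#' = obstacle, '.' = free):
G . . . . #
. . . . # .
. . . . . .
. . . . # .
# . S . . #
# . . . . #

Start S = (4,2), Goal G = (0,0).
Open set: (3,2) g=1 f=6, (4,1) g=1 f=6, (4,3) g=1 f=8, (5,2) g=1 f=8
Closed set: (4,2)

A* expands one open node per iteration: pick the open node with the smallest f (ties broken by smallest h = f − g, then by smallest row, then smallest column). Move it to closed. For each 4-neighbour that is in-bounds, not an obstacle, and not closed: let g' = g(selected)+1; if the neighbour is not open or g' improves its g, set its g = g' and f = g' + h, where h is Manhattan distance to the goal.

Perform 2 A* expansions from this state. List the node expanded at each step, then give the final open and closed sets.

step 1: expand (3,2) (f=6, h=5) → closed; open now [(2,2) g=2 f=6, (3,1) g=2 f=6, (3,3) g=2 f=8, (4,1) g=1 f=6, (4,3) g=1 f=8, (5,2) g=1 f=8]
step 2: expand (2,2) (f=6, h=4) → closed; open now [(1,2) g=3 f=6, (2,1) g=3 f=6, (2,3) g=3 f=8, (3,1) g=2 f=6, (3,3) g=2 f=8, (4,1) g=1 f=6, (4,3) g=1 f=8, (5,2) g=1 f=8]

order=[(3,2) → (2,2)]; open=[(1,2) g=3 f=6, (2,1) g=3 f=6, (2,3) g=3 f=8, (3,1) g=2 f=6, (3,3) g=2 f=8, (4,1) g=1 f=6, (4,3) g=1 f=8, (5,2) g=1 f=8]; closed=[(2,2), (3,2), (4,2)]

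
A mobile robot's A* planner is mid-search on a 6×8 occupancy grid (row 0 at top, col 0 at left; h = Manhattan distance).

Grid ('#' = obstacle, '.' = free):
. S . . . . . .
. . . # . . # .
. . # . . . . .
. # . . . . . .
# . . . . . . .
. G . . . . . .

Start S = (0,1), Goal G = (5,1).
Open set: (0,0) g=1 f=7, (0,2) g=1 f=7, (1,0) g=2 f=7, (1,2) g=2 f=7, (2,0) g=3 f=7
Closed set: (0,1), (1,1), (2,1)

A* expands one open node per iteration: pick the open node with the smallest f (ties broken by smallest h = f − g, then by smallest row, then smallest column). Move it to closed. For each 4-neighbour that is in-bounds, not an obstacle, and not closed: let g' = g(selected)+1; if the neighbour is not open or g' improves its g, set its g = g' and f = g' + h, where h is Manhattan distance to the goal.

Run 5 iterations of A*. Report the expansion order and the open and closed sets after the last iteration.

step 1: expand (2,0) (f=7, h=4) → closed; open now [(0,0) g=1 f=7, (0,2) g=1 f=7, (1,0) g=2 f=7, (1,2) g=2 f=7, (3,0) g=4 f=7]
step 2: expand (3,0) (f=7, h=3) → closed; open now [(0,0) g=1 f=7, (0,2) g=1 f=7, (1,0) g=2 f=7, (1,2) g=2 f=7]
step 3: expand (1,0) (f=7, h=5) → closed; open now [(0,0) g=1 f=7, (0,2) g=1 f=7, (1,2) g=2 f=7]
step 4: expand (1,2) (f=7, h=5) → closed; open now [(0,0) g=1 f=7, (0,2) g=1 f=7]
step 5: expand (0,0) (f=7, h=6) → closed; open now [(0,2) g=1 f=7]

order=[(2,0) → (3,0) → (1,0) → (1,2) → (0,0)]; open=[(0,2) g=1 f=7]; closed=[(0,0), (0,1), (1,0), (1,1), (1,2), (2,0), (2,1), (3,0)]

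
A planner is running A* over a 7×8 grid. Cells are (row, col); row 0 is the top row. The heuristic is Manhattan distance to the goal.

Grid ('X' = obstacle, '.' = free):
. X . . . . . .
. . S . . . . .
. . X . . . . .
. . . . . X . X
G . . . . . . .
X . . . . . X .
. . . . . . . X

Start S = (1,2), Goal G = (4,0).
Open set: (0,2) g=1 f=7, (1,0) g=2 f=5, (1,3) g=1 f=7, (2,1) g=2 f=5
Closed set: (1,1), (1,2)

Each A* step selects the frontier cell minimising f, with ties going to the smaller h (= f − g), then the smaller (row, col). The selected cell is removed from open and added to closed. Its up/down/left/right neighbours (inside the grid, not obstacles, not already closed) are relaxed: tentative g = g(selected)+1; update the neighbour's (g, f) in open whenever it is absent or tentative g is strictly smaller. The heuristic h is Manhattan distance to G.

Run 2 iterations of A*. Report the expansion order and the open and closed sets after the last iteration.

step 1: expand (1,0) (f=5, h=3) → closed; open now [(0,0) g=3 f=7, (0,2) g=1 f=7, (1,3) g=1 f=7, (2,0) g=3 f=5, (2,1) g=2 f=5]
step 2: expand (2,0) (f=5, h=2) → closed; open now [(0,0) g=3 f=7, (0,2) g=1 f=7, (1,3) g=1 f=7, (2,1) g=2 f=5, (3,0) g=4 f=5]

order=[(1,0) → (2,0)]; open=[(0,0) g=3 f=7, (0,2) g=1 f=7, (1,3) g=1 f=7, (2,1) g=2 f=5, (3,0) g=4 f=5]; closed=[(1,0), (1,1), (1,2), (2,0)]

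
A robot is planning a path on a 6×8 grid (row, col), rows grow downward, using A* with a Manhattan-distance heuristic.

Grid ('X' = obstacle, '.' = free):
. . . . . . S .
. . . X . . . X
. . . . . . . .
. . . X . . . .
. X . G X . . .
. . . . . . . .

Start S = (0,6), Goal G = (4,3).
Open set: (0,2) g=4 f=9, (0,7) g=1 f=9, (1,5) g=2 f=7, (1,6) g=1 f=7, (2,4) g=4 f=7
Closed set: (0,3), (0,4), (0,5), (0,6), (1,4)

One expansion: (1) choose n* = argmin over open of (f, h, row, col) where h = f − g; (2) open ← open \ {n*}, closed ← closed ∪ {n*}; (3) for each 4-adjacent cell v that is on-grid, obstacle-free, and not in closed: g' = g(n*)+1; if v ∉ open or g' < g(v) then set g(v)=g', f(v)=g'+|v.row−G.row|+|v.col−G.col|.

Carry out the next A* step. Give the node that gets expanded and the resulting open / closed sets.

expanded=(2,4); open=[(0,2) g=4 f=9, (0,7) g=1 f=9, (1,5) g=2 f=7, (1,6) g=1 f=7, (2,3) g=5 f=7, (2,5) g=5 f=9, (3,4) g=5 f=7]; closed=[(0,3), (0,4), (0,5), (0,6), (1,4), (2,4)]

step 1: expand (2,4) (f=7, h=3) → closed; open now [(0,2) g=4 f=9, (0,7) g=1 f=9, (1,5) g=2 f=7, (1,6) g=1 f=7, (2,3) g=5 f=7, (2,5) g=5 f=9, (3,4) g=5 f=7]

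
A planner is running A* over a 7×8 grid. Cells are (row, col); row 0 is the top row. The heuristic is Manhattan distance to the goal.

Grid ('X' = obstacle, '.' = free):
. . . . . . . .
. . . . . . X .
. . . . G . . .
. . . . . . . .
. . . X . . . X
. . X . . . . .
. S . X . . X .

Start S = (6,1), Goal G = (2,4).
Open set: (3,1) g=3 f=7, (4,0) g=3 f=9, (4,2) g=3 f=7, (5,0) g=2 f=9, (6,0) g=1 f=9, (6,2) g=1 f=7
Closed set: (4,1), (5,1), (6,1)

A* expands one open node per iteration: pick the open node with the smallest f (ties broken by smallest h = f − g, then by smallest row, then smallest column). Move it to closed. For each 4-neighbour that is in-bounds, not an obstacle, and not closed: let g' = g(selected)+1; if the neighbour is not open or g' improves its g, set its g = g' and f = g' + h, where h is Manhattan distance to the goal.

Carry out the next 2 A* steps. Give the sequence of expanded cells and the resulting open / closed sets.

order=[(3,1) → (2,1)]; open=[(1,1) g=5 f=9, (2,0) g=5 f=9, (2,2) g=5 f=7, (3,0) g=4 f=9, (3,2) g=4 f=7, (4,0) g=3 f=9, (4,2) g=3 f=7, (5,0) g=2 f=9, (6,0) g=1 f=9, (6,2) g=1 f=7]; closed=[(2,1), (3,1), (4,1), (5,1), (6,1)]

step 1: expand (3,1) (f=7, h=4) → closed; open now [(2,1) g=4 f=7, (3,0) g=4 f=9, (3,2) g=4 f=7, (4,0) g=3 f=9, (4,2) g=3 f=7, (5,0) g=2 f=9, (6,0) g=1 f=9, (6,2) g=1 f=7]
step 2: expand (2,1) (f=7, h=3) → closed; open now [(1,1) g=5 f=9, (2,0) g=5 f=9, (2,2) g=5 f=7, (3,0) g=4 f=9, (3,2) g=4 f=7, (4,0) g=3 f=9, (4,2) g=3 f=7, (5,0) g=2 f=9, (6,0) g=1 f=9, (6,2) g=1 f=7]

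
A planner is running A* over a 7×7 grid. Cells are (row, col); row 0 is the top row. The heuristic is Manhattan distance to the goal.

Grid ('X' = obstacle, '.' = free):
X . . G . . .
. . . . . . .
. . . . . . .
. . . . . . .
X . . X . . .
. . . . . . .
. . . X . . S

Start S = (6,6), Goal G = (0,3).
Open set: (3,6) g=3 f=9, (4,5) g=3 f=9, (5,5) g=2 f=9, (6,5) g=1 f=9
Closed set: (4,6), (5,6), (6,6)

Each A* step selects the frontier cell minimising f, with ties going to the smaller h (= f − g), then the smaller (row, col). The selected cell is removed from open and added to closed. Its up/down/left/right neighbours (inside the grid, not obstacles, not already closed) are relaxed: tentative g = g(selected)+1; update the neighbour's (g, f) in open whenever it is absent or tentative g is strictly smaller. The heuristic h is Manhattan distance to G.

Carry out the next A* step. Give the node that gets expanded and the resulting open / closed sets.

step 1: expand (3,6) (f=9, h=6) → closed; open now [(2,6) g=4 f=9, (3,5) g=4 f=9, (4,5) g=3 f=9, (5,5) g=2 f=9, (6,5) g=1 f=9]

expanded=(3,6); open=[(2,6) g=4 f=9, (3,5) g=4 f=9, (4,5) g=3 f=9, (5,5) g=2 f=9, (6,5) g=1 f=9]; closed=[(3,6), (4,6), (5,6), (6,6)]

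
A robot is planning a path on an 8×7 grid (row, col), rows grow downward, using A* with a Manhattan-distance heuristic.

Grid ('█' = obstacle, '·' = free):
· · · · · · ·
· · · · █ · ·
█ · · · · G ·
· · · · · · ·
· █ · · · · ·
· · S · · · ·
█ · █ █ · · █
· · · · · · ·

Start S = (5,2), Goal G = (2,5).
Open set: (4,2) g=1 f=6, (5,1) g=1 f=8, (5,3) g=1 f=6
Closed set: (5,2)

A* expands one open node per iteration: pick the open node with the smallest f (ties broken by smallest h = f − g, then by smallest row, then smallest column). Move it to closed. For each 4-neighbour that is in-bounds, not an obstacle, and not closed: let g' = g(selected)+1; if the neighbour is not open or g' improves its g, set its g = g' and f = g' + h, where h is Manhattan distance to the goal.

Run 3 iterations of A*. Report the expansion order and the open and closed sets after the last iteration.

order=[(4,2) → (3,2) → (2,2)]; open=[(1,2) g=4 f=8, (2,1) g=4 f=8, (2,3) g=4 f=6, (3,1) g=3 f=8, (3,3) g=3 f=6, (4,3) g=2 f=6, (5,1) g=1 f=8, (5,3) g=1 f=6]; closed=[(2,2), (3,2), (4,2), (5,2)]

step 1: expand (4,2) (f=6, h=5) → closed; open now [(3,2) g=2 f=6, (4,3) g=2 f=6, (5,1) g=1 f=8, (5,3) g=1 f=6]
step 2: expand (3,2) (f=6, h=4) → closed; open now [(2,2) g=3 f=6, (3,1) g=3 f=8, (3,3) g=3 f=6, (4,3) g=2 f=6, (5,1) g=1 f=8, (5,3) g=1 f=6]
step 3: expand (2,2) (f=6, h=3) → closed; open now [(1,2) g=4 f=8, (2,1) g=4 f=8, (2,3) g=4 f=6, (3,1) g=3 f=8, (3,3) g=3 f=6, (4,3) g=2 f=6, (5,1) g=1 f=8, (5,3) g=1 f=6]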